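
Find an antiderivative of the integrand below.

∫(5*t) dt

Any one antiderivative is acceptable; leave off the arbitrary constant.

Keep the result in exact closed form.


Answer: 5*t**2/2.


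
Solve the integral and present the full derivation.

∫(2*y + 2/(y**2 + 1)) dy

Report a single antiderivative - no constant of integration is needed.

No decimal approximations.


Step 1. Rewrite: now ∫(2*y) dy + ∫(2/(y**2 + 1)) dy.
Step 2. Evaluate the standard form: now y**2 + ∫(2/(y**2 + 1)) dy.
Step 3. Evaluate the standard form: now y**2 + 2*atan(y).
Answer: y**2 + 2*atan(y).


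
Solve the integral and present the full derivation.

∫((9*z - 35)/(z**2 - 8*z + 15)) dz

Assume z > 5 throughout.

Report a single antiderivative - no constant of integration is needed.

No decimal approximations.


Step 1. Decompose ∫((9*z - 35)/(z**2 - 8*z + 15)) dz by partial fractions, (9*z - 35)/(z**2 - 8*z + 15) = 4/(z - 3) + 5/(z - 5): now ∫(5/(z - 5)) dz + ∫(4/(z - 3)) dz.
Step 2. Evaluate the standard form [assuming z > 3]: now 4*log(z - 3) + ∫(5/(z - 5)) dz.
Step 3. Evaluate the standard form [assuming z > 5]: now 5*log(z - 5) + 4*log(z - 3).
Answer: 5*log(z - 5) + 4*log(z - 3).


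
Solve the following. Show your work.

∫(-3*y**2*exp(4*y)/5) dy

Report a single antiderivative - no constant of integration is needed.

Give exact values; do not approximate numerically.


Step 1. Integrate ∫(-3*y**2*exp(4*y)/5) dy by parts with u = y**2, dv = (-3*exp(4*y)/5) dy, so v = -3*exp(4*y)/20: now -3*y**2*exp(4*y)/20 + ∫(3*y*exp(4*y)/10) dy.
Step 2. Integrate ∫(3*y*exp(4*y)/10) dy by parts with u = y, dv = (3*exp(4*y)/10) dy, so v = 3*exp(4*y)/40: now -3*y**2*exp(4*y)/20 + 3*y*exp(4*y)/40 + ∫(-3*exp(4*y)/40) dy.
Step 3. Evaluate the standard form: now -3*y**2*exp(4*y)/20 + 3*y*exp(4*y)/40 - 3*exp(4*y)/160.
Answer: -3*y**2*exp(4*y)/20 + 3*y*exp(4*y)/40 - 3*exp(4*y)/160.


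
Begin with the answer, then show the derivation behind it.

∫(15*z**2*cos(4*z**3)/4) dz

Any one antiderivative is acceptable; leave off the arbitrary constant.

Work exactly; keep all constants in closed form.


The answer is 5*sin(4*z**3)/16.
Step 1. Substitute u = z**3, turning ∫(15*z**2*cos(4*z**3)/4) dz into ∫(5*cos(4*u)/4) du: now ∫(5*cos(4*u)/4) du.
Step 2. Evaluate the standard form: now 5*sin(4*u)/16.
Step 3. Substitute back u = z**3: now 5*sin(4*z**3)/16.
Answer: 5*sin(4*z**3)/16.


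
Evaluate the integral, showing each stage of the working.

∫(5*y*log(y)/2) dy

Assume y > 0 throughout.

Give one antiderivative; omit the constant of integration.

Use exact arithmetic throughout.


Step 1. Integrate ∫(5*y*log(y)/2) dy by parts with u = log(y), dv = (5*y/2) dy, so v = 5*y**2/4 [assuming y > 0]: now 5*y**2*log(y)/4 + ∫(-5*y/4) dy.
Step 2. Evaluate the standard form: now 5*y**2*log(y)/4 - 5*y**2/8.
Answer: 5*y**2*log(y)/4 - 5*y**2/8.


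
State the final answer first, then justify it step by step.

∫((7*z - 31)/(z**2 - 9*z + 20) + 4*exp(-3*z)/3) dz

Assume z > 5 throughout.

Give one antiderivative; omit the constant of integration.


The answer is 4*log(z - 5) + 3*log(z - 4) - 4*exp(-3*z)/9.
Step 1. Rewrite: now ∫((7*z - 31)/(z**2 - 9*z + 20)) dz + ∫(4*exp(-3*z)/3) dz.
Step 2. Decompose ∫((7*z - 31)/(z**2 - 9*z + 20)) dz by partial fractions, (7*z - 31)/(z**2 - 9*z + 20) = 3/(z - 4) + 4/(z - 5): now ∫(4/(z - 5)) dz + ∫(3/(z - 4)) dz + ∫(4*exp(-3*z)/3) dz.
Step 3. Evaluate the standard form [assuming z > 5]: now 4*log(z - 5) + ∫(3/(z - 4)) dz + ∫(4*exp(-3*z)/3) dz.
Step 4. Evaluate the standard form [assuming z > 4]: now 4*log(z - 5) + 3*log(z - 4) + ∫(4*exp(-3*z)/3) dz.
Step 5. Evaluate the standard form: now 4*log(z - 5) + 3*log(z - 4) - 4*exp(-3*z)/9.
Answer: 4*log(z - 5) + 3*log(z - 4) - 4*exp(-3*z)/9.


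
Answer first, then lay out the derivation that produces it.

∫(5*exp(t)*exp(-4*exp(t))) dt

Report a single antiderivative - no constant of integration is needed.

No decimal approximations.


The answer is -5*exp(-4*exp(t))/4.
Step 1. Substitute u = exp(t), turning ∫(5*exp(t)*exp(-4*exp(t))) dt into ∫(5*exp(-4*u)) du: now ∫(5*exp(-4*u)) du.
Step 2. Evaluate the standard form: now -5*exp(-4*u)/4.
Step 3. Substitute back u = exp(t): now -5*exp(-4*exp(t))/4.
Answer: -5*exp(-4*exp(t))/4.


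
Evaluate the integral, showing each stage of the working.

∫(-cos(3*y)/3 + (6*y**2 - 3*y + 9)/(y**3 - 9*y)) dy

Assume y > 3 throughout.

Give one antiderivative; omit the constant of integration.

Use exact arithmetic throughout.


Step 1. Rewrite: now ∫((6*y**2 - 3*y + 9)/(y**3 - 9*y)) dy + ∫(-cos(3*y)/3) dy.
Step 2. Decompose ∫((6*y**2 - 3*y + 9)/(y**3 - 9*y)) dy by partial fractions, (6*y**2 - 3*y + 9)/(y**3 - 9*y) = 4/(y + 3) + 3/(y - 3) - 1/y: now ∫(-1/y) dy + ∫(3/(y - 3)) dy + ∫(4/(y + 3)) dy + ∫(-cos(3*y)/3) dy.
Step 3. Evaluate the standard form [assuming y > 3]: now 3*log(y - 3) + ∫(-1/y) dy + ∫(4/(y + 3)) dy + ∫(-cos(3*y)/3) dy.
Step 4. Evaluate the standard form [assuming y > 0]: now -log(y) + 3*log(y - 3) + ∫(4/(y + 3)) dy + ∫(-cos(3*y)/3) dy.
Step 5. Evaluate the standard form [assuming y > -3]: now -log(y) + 3*log(y - 3) + 4*log(y + 3) + ∫(-cos(3*y)/3) dy.
Step 6. Evaluate the standard form: now -log(y) + 3*log(y - 3) + 4*log(y + 3) - sin(3*y)/9.
Answer: -log(y) + 3*log(y - 3) + 4*log(y + 3) - sin(3*y)/9.


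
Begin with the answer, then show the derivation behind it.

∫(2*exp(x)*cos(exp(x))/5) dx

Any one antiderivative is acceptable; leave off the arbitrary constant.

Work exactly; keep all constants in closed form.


The answer is 2*sin(exp(x))/5.
Step 1. Substitute u = exp(x), turning ∫(2*exp(x)*cos(exp(x))/5) dx into ∫(2*cos(u)/5) du: now ∫(2*cos(u)/5) du.
Step 2. Evaluate the standard form: now 2*sin(u)/5.
Step 3. Substitute back u = exp(x): now 2*sin(exp(x))/5.
Answer: 2*sin(exp(x))/5.


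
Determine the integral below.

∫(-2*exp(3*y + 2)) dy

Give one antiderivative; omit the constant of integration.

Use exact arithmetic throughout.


Answer: -2*exp(3*y + 2)/3.


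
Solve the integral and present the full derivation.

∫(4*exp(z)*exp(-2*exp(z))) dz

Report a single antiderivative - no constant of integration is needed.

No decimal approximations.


Step 1. Substitute u = exp(z), turning ∫(4*exp(z)*exp(-2*exp(z))) dz into ∫(4*exp(-2*u)) du: now ∫(4*exp(-2*u)) du.
Step 2. Evaluate the standard form: now -2*exp(-2*u).
Step 3. Substitute back u = exp(z): now -2*exp(-2*exp(z)).
Answer: -2*exp(-2*exp(z)).


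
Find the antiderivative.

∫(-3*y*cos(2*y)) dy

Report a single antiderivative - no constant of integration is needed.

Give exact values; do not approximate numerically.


Answer: -3*y*sin(2*y)/2 - 3*cos(2*y)/4.


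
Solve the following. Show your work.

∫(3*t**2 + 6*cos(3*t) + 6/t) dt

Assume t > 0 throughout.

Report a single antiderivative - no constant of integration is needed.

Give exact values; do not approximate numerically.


Step 1. Rewrite: now ∫(6/t) dt + ∫(3*t**2) dt + ∫(6*cos(3*t)) dt.
Step 2. Evaluate the standard form: now t**3 + ∫(6/t) dt + ∫(6*cos(3*t)) dt.
Step 3. Evaluate the standard form [assuming t > 0]: now t**3 + 6*log(t) + ∫(6*cos(3*t)) dt.
Step 4. Evaluate the standard form: now t**3 + 6*log(t) + 2*sin(3*t).
Answer: t**3 + 6*log(t) + 2*sin(3*t).


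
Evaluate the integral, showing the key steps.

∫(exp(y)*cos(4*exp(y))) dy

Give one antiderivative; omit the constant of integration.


Step 1. Substitute u = exp(y), turning ∫(exp(y)*cos(4*exp(y))) dy into ∫(cos(4*u)) du: now ∫(cos(4*u)) du.
Step 2. Evaluate the standard form: now sin(4*u)/4.
Step 3. Substitute back u = exp(y): now sin(4*exp(y))/4.
Answer: sin(4*exp(y))/4.


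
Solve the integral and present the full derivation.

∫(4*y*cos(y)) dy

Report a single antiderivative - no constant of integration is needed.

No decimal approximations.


Step 1. Integrate ∫(4*y*cos(y)) dy by parts with u = y, dv = (4*cos(y)) dy, so v = 4*sin(y): now 4*y*sin(y) + ∫(-4*sin(y)) dy.
Step 2. Evaluate the standard form: now 4*y*sin(y) + 4*cos(y).
Answer: 4*y*sin(y) + 4*cos(y).


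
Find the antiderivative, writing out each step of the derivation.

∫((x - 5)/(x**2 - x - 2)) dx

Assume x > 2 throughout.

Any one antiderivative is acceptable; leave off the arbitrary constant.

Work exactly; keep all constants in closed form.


Step 1. Decompose ∫((x - 5)/(x**2 - x - 2)) dx by partial fractions, (x - 5)/(x**2 - x - 2) = 2/(x + 1) - 1/(x - 2): now ∫(-1/(x - 2)) dx + ∫(2/(x + 1)) dx.
Step 2. Evaluate the standard form [assuming x > 2]: now -log(x - 2) + ∫(2/(x + 1)) dx.
Step 3. Evaluate the standard form [assuming x > -1]: now -log(x - 2) + 2*log(x + 1).
Answer: -log(x - 2) + 2*log(x + 1).


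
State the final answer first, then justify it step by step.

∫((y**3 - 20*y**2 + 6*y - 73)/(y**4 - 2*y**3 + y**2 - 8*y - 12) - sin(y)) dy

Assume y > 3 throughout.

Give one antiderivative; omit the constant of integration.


The answer is -4*log(y - 3) + 5*log(y + 1) + cos(y) - atan(y/2)/2.
Step 1. Rewrite: now ∫((y**3 - 20*y**2 + 6*y - 73)/(y**4 - 2*y**3 + y**2 - 8*y - 12)) dy + ∫(-sin(y)) dy.
Step 2. Evaluate the standard form: now cos(y) + ∫((y**3 - 20*y**2 + 6*y - 73)/(y**4 - 2*y**3 + y**2 - 8*y - 12)) dy.
Step 3. Decompose ∫((y**3 - 20*y**2 + 6*y - 73)/(y**4 - 2*y**3 + y**2 - 8*y - 12)) dy by partial fractions, (y**3 - 20*y**2 + 6*y - 73)/(y**4 - 2*y**3 + y**2 - 8*y - 12) = -1/(y**2 + 4) + 5/(y + 1) - 4/(y - 3): now cos(y) + ∫(-4/(y - 3)) dy + ∫(5/(y + 1)) dy + ∫(-1/(y**2 + 4)) dy.
Step 4. Evaluate the standard form [assuming y > -1]: now 5*log(y + 1) + cos(y) + ∫(-4/(y - 3)) dy + ∫(-1/(y**2 + 4)) dy.
Step 5. Evaluate the standard form [assuming y > 3]: now -4*log(y - 3) + 5*log(y + 1) + cos(y) + ∫(-1/(y**2 + 4)) dy.
Step 6. Evaluate the standard form: now -4*log(y - 3) + 5*log(y + 1) + cos(y) - atan(y/2)/2.
Answer: -4*log(y - 3) + 5*log(y + 1) + cos(y) - atan(y/2)/2.


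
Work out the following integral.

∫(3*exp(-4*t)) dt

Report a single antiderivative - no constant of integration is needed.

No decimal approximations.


Answer: -3*exp(-4*t)/4.


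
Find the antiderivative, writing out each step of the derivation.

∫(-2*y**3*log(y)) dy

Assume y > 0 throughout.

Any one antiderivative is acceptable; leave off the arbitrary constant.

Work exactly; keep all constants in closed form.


Step 1. Integrate ∫(-2*y**3*log(y)) dy by parts with u = log(y), dv = (-2*y**3) dy, so v = -y**4/2 [assuming y > 0]: now -y**4*log(y)/2 + ∫(y**3/2) dy.
Step 2. Evaluate the standard form: now -y**4*log(y)/2 + y**4/8.
Answer: -y**4*log(y)/2 + y**4/8.


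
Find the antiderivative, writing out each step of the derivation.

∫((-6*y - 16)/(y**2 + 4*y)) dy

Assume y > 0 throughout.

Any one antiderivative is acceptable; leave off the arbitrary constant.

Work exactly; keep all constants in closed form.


Step 1. Decompose ∫((-6*y - 16)/(y**2 + 4*y)) dy by partial fractions, (-6*y - 16)/(y**2 + 4*y) = -2/(y + 4) - 4/y: now ∫(-4/y) dy + ∫(-2/(y + 4)) dy.
Step 2. Evaluate the standard form [assuming y > -4]: now -2*log(y + 4) + ∫(-4/y) dy.
Step 3. Evaluate the standard form [assuming y > 0]: now -4*log(y) - 2*log(y + 4).
Answer: -4*log(y) - 2*log(y + 4).


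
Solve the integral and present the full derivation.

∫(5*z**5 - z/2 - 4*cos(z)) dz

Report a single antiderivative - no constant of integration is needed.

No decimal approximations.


Step 1. Rewrite: now ∫(-z/2) dz + ∫(5*z**5) dz + ∫(-4*cos(z)) dz.
Step 2. Evaluate the standard form: now -4*sin(z) + ∫(-z/2) dz + ∫(5*z**5) dz.
Step 3. Evaluate the standard form: now 5*z**6/6 - 4*sin(z) + ∫(-z/2) dz.
Step 4. Evaluate the standard form: now 5*z**6/6 - z**2/4 - 4*sin(z).
Answer: 5*z**6/6 - z**2/4 - 4*sin(z).


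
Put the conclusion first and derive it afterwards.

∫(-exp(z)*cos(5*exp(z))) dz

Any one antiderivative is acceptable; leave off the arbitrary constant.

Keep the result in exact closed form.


The answer is -sin(5*exp(z))/5.
Step 1. Substitute u = exp(z), turning ∫(-exp(z)*cos(5*exp(z))) dz into ∫(-cos(5*u)) du: now ∫(-cos(5*u)) du.
Step 2. Evaluate the standard form: now -sin(5*u)/5.
Step 3. Substitute back u = exp(z): now -sin(5*exp(z))/5.
Answer: -sin(5*exp(z))/5.


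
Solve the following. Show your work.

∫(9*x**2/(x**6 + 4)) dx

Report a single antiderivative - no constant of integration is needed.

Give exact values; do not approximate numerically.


Step 1. Substitute u = x**3, turning ∫(9*x**2/(x**6 + 4)) dx into ∫(3/(u**2 + 4)) du: now ∫(3/(u**2 + 4)) du.
Step 2. Evaluate the standard form: now 3*atan(u/2)/2.
Step 3. Substitute back u = x**3: now 3*atan(x**3/2)/2.
Answer: 3*atan(x**3/2)/2.


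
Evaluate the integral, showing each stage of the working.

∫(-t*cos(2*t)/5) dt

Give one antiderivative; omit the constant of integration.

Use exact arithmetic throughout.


Step 1. Integrate ∫(-t*cos(2*t)/5) dt by parts with u = t, dv = (-cos(2*t)/5) dt, so v = -sin(2*t)/10: now -t*sin(2*t)/10 + ∫(sin(2*t)/10) dt.
Step 2. Evaluate the standard form: now -t*sin(2*t)/10 - cos(2*t)/20.
Answer: -t*sin(2*t)/10 - cos(2*t)/20.


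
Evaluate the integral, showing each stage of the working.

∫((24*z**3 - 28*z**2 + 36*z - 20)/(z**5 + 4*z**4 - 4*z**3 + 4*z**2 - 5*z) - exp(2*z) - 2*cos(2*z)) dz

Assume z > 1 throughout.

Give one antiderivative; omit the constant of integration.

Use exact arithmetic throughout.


Step 1. Rewrite: now ∫((24*z**3 - 28*z**2 + 36*z - 20)/(z**5 + 4*z**4 - 4*z**3 + 4*z**2 - 5*z)) dz + ∫(-exp(2*z)) dz + ∫(-2*cos(2*z)) dz.
Step 2. Evaluate the standard form: now -sin(2*z) + ∫((24*z**3 - 28*z**2 + 36*z - 20)/(z**5 + 4*z**4 - 4*z**3 + 4*z**2 - 5*z)) dz + ∫(-exp(2*z)) dz.
Step 3. Evaluate the standard form: now -exp(2*z)/2 - sin(2*z) + ∫((24*z**3 - 28*z**2 + 36*z - 20)/(z**5 + 4*z**4 - 4*z**3 + 4*z**2 - 5*z)) dz.
Step 4. Decompose ∫((24*z**3 - 28*z**2 + 36*z - 20)/(z**5 + 4*z**4 - 4*z**3 + 4*z**2 - 5*z)) dz by partial fractions, (24*z**3 - 28*z**2 + 36*z - 20)/(z**5 + 4*z**4 - 4*z**3 + 4*z**2 - 5*z) = -2/(z**2 + 1) - 5/(z + 5) + 1/(z - 1) + 4/z: now -exp(2*z)/2 - sin(2*z) + ∫(4/z) dz + ∫(1/(z - 1)) dz + ∫(-5/(z + 5)) dz + ∫(-2/(z**2 + 1)) dz.
Step 5. Evaluate the standard form [assuming z > 0]: now -exp(2*z)/2 + 4*log(z) - sin(2*z) + ∫(1/(z - 1)) dz + ∫(-5/(z + 5)) dz + ∫(-2/(z**2 + 1)) dz.
Step 6. Evaluate the standard form [assuming z > -5]: now -exp(2*z)/2 + 4*log(z) - 5*log(z + 5) - sin(2*z) + ∫(1/(z - 1)) dz + ∫(-2/(z**2 + 1)) dz.
Step 7. Evaluate the standard form [assuming z > 1]: now -exp(2*z)/2 + 4*log(z) + log(z - 1) - 5*log(z + 5) - sin(2*z) + ∫(-2/(z**2 + 1)) dz.
Step 8. Evaluate the standard form: now -exp(2*z)/2 + 4*log(z) + log(z - 1) - 5*log(z + 5) - sin(2*z) - 2*atan(z).
Answer: -exp(2*z)/2 + 4*log(z) + log(z - 1) - 5*log(z + 5) - sin(2*z) - 2*atan(z).


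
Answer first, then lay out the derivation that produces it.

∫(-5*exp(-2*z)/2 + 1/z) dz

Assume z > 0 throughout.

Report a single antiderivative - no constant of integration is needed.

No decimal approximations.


The answer is log(z) + 5*exp(-2*z)/4.
Step 1. Rewrite: now ∫(1/z) dz + ∫(-5*exp(-2*z)/2) dz.
Step 2. Evaluate the standard form [assuming z > 0]: now log(z) + ∫(-5*exp(-2*z)/2) dz.
Step 3. Evaluate the standard form: now log(z) + 5*exp(-2*z)/4.
Answer: log(z) + 5*exp(-2*z)/4.


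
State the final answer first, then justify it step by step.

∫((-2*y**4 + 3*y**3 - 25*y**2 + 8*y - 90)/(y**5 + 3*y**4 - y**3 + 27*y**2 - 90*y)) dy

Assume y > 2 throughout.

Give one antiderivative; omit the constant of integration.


The answer is log(y) - log(y - 2) - 2*log(y + 5) + atan(y/3)/3.
Step 1. Decompose ∫((-2*y**4 + 3*y**3 - 25*y**2 + 8*y - 90)/(y**5 + 3*y**4 - y**3 + 27*y**2 - 90*y)) dy by partial fractions, (-2*y**4 + 3*y**3 - 25*y**2 + 8*y - 90)/(y**5 + 3*y**4 - y**3 + 27*y**2 - 90*y) = 1/(y**2 + 9) - 2/(y + 5) - 1/(y - 2) + 1/y: now ∫(1/y) dy + ∫(-1/(y - 2)) dy + ∫(-2/(y + 5)) dy + ∫(1/(y**2 + 9)) dy.
Step 2. Evaluate the standard form [assuming y > 2]: now -log(y - 2) + ∫(1/y) dy + ∫(-2/(y + 5)) dy + ∫(1/(y**2 + 9)) dy.
Step 3. Evaluate the standard form [assuming y > 0]: now log(y) - log(y - 2) + ∫(-2/(y + 5)) dy + ∫(1/(y**2 + 9)) dy.
Step 4. Evaluate the standard form [assuming y > -5]: now log(y) - log(y - 2) - 2*log(y + 5) + ∫(1/(y**2 + 9)) dy.
Step 5. Evaluate the standard form: now log(y) - log(y - 2) - 2*log(y + 5) + atan(y/3)/3.
Answer: log(y) - log(y - 2) - 2*log(y + 5) + atan(y/3)/3.


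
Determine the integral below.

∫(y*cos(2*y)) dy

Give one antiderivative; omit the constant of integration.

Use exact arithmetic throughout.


Answer: y*sin(2*y)/2 + cos(2*y)/4.


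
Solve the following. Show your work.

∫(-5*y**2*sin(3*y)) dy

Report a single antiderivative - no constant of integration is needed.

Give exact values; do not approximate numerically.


Step 1. Integrate ∫(-5*y**2*sin(3*y)) dy by parts with u = y**2, dv = (-5*sin(3*y)) dy, so v = 5*cos(3*y)/3: now 5*y**2*cos(3*y)/3 + ∫(-10*y*cos(3*y)/3) dy.
Step 2. Integrate ∫(-10*y*cos(3*y)/3) dy by parts with u = y, dv = (-10*cos(3*y)/3) dy, so v = -10*sin(3*y)/9: now 5*y**2*cos(3*y)/3 - 10*y*sin(3*y)/9 + ∫(10*sin(3*y)/9) dy.
Step 3. Evaluate the standard form: now 5*y**2*cos(3*y)/3 - 10*y*sin(3*y)/9 - 10*cos(3*y)/27.
Answer: 5*y**2*cos(3*y)/3 - 10*y*sin(3*y)/9 - 10*cos(3*y)/27.


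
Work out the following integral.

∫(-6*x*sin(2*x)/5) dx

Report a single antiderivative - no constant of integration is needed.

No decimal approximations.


Answer: 3*x*cos(2*x)/5 - 3*sin(2*x)/10.


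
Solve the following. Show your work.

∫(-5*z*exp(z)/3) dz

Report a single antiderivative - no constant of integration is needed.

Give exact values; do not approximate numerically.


Step 1. Integrate ∫(-5*z*exp(z)/3) dz by parts with u = z, dv = (-5*exp(z)/3) dz, so v = -5*exp(z)/3: now -5*z*exp(z)/3 + ∫(5*exp(z)/3) dz.
Step 2. Evaluate the standard form: now -5*z*exp(z)/3 + 5*exp(z)/3.
Answer: -5*z*exp(z)/3 + 5*exp(z)/3.


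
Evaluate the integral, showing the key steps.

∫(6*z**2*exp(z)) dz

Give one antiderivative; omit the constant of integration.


Step 1. Integrate ∫(6*z**2*exp(z)) dz by parts with u = z**2, dv = (6*exp(z)) dz, so v = 6*exp(z): now 6*z**2*exp(z) + ∫(-12*z*exp(z)) dz.
Step 2. Integrate ∫(-12*z*exp(z)) dz by parts with u = z, dv = (-12*exp(z)) dz, so v = -12*exp(z): now 6*z**2*exp(z) - 12*z*exp(z) + ∫(12*exp(z)) dz.
Step 3. Evaluate the standard form: now 6*z**2*exp(z) - 12*z*exp(z) + 12*exp(z).
Answer: 6*z**2*exp(z) - 12*z*exp(z) + 12*exp(z).


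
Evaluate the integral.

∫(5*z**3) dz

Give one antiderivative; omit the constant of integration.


Answer: 5*z**4/4.


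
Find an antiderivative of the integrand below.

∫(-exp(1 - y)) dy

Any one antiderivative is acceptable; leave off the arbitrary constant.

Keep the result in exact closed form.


Answer: exp(1 - y).


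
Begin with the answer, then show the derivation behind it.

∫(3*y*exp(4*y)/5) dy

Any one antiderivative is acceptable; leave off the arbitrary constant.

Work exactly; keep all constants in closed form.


The answer is 3*y*exp(4*y)/20 - 3*exp(4*y)/80.
Step 1. Integrate ∫(3*y*exp(4*y)/5) dy by parts with u = y, dv = (3*exp(4*y)/5) dy, so v = 3*exp(4*y)/20: now 3*y*exp(4*y)/20 + ∫(-3*exp(4*y)/20) dy.
Step 2. Evaluate the standard form: now 3*y*exp(4*y)/20 - 3*exp(4*y)/80.
Answer: 3*y*exp(4*y)/20 - 3*exp(4*y)/80.


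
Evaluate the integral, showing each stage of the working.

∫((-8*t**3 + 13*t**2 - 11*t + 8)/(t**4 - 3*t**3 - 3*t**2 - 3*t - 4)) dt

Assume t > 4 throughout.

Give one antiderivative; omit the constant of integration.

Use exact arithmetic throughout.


Step 1. Decompose ∫((-8*t**3 + 13*t**2 - 11*t + 8)/(t**4 - 3*t**3 - 3*t**2 - 3*t - 4)) dt by partial fractions, (-8*t**3 + 13*t**2 - 11*t + 8)/(t**4 - 3*t**3 - 3*t**2 - 3*t - 4) = 1/(t**2 + 1) - 4/(t + 1) - 4/(t - 4): now ∫(-4/(t - 4)) dt + ∫(-4/(t + 1)) dt + ∫(1/(t**2 + 1)) dt.
Step 2. Evaluate the standard form [assuming t > -1]: now -4*log(t + 1) + ∫(-4/(t - 4)) dt + ∫(1/(t**2 + 1)) dt.
Step 3. Evaluate the standard form [assuming t > 4]: now -4*log(t - 4) - 4*log(t + 1) + ∫(1/(t**2 + 1)) dt.
Step 4. Evaluate the standard form: now -4*log(t - 4) - 4*log(t + 1) + atan(t).
Answer: -4*log(t - 4) - 4*log(t + 1) + atan(t).


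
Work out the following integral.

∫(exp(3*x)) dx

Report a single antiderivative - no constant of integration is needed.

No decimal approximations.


Answer: exp(3*x)/3.


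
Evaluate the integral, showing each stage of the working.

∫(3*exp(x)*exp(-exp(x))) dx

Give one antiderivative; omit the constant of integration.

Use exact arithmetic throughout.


Step 1. Substitute u = exp(x), turning ∫(3*exp(x)*exp(-exp(x))) dx into ∫(3*exp(-u)) du: now ∫(3*exp(-u)) du.
Step 2. Evaluate the standard form: now -3*exp(-u).
Step 3. Substitute back u = exp(x): now -3*exp(-exp(x)).
Answer: -3*exp(-exp(x)).


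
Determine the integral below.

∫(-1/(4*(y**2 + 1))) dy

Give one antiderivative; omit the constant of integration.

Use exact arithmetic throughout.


Answer: -atan(y)/4.


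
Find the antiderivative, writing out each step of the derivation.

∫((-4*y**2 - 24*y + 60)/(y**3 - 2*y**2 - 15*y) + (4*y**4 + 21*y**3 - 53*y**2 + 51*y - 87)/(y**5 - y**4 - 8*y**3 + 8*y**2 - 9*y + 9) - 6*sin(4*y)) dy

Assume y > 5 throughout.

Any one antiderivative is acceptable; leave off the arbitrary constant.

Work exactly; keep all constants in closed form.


Step 1. Rewrite: now ∫((-4*y**2 - 24*y + 60)/(y**3 - 2*y**2 - 15*y)) dy + ∫((4*y**4 + 21*y**3 - 53*y**2 + 51*y - 87)/(y**5 - y**4 - 8*y**3 + 8*y**2 - 9*y + 9)) dy + ∫(-6*sin(4*y)) dy.
Step 2. Decompose ∫((4*y**4 + 21*y**3 - 53*y**2 + 51*y - 87)/(y**5 - y**4 - 8*y**3 + 8*y**2 - 9*y + 9)) dy by partial fractions, (4*y**4 + 21*y**3 - 53*y**2 + 51*y - 87)/(y**5 - y**4 - 8*y**3 + 8*y**2 - 9*y + 9) = -3/(y**2 + 1) - 4/(y + 3) + 4/(y - 1) + 4/(y - 3): now ∫((-4*y**2 - 24*y + 60)/(y**3 - 2*y**2 - 15*y)) dy + ∫(4/(y - 3)) dy + ∫(4/(y - 1)) dy + ∫(-4/(y + 3)) dy + ∫(-3/(y**2 + 1)) dy + ∫(-6*sin(4*y)) dy.
Step 3. Evaluate the standard form [assuming y > 1]: now 4*log(y - 1) + ∫((-4*y**2 - 24*y + 60)/(y**3 - 2*y**2 - 15*y)) dy + ∫(4/(y - 3)) dy + ∫(-4/(y + 3)) dy + ∫(-3/(y**2 + 1)) dy + ∫(-6*sin(4*y)) dy.
Step 4. Evaluate the standard form [assuming y > 3]: now 4*log(y - 3) + 4*log(y - 1) + ∫((-4*y**2 - 24*y + 60)/(y**3 - 2*y**2 - 15*y)) dy + ∫(-4/(y + 3)) dy + ∫(-3/(y**2 + 1)) dy + ∫(-6*sin(4*y)) dy.
Step 5. Evaluate the standard form [assuming y > -3]: now 4*log(y - 3) + 4*log(y - 1) - 4*log(y + 3) + ∫((-4*y**2 - 24*y + 60)/(y**3 - 2*y**2 - 15*y)) dy + ∫(-3/(y**2 + 1)) dy + ∫(-6*sin(4*y)) dy.
Step 6. Evaluate the standard form: now 4*log(y - 3) + 4*log(y - 1) - 4*log(y + 3) - 3*atan(y) + ∫((-4*y**2 - 24*y + 60)/(y**3 - 2*y**2 - 15*y)) dy + ∫(-6*sin(4*y)) dy.
Step 7. Decompose ∫((-4*y**2 - 24*y + 60)/(y**3 - 2*y**2 - 15*y)) dy by partial fractions, (-4*y**2 - 24*y + 60)/(y**3 - 2*y**2 - 15*y) = 4/(y + 3) - 4/(y - 5) - 4/y: now 4*log(y - 3) + 4*log(y - 1) - 4*log(y + 3) - 3*atan(y) + ∫(-4/y) dy + ∫(-4/(y - 5)) dy + ∫(4/(y + 3)) dy + ∫(-6*sin(4*y)) dy.
Step 8. Evaluate the standard form [assuming y > 5]: now -4*log(y - 5) + 4*log(y - 3) + 4*log(y - 1) - 4*log(y + 3) - 3*atan(y) + ∫(-4/y) dy + ∫(4/(y + 3)) dy + ∫(-6*sin(4*y)) dy.
Step 9. Evaluate the standard form [assuming y > 0]: now -4*log(y) - 4*log(y - 5) + 4*log(y - 3) + 4*log(y - 1) - 4*log(y + 3) - 3*atan(y) + ∫(4/(y + 3)) dy + ∫(-6*sin(4*y)) dy.
Step 10. Evaluate the standard form [assuming y > -3]: now -4*log(y) - 4*log(y - 5) + 4*log(y - 3) + 4*log(y - 1) - 3*atan(y) + ∫(-6*sin(4*y)) dy.
Step 11. Evaluate the standard form: now -4*log(y) - 4*log(y - 5) + 4*log(y - 3) + 4*log(y - 1) + 3*cos(4*y)/2 - 3*atan(y).
Answer: -4*log(y) - 4*log(y - 5) + 4*log(y - 3) + 4*log(y - 1) + 3*cos(4*y)/2 - 3*atan(y).


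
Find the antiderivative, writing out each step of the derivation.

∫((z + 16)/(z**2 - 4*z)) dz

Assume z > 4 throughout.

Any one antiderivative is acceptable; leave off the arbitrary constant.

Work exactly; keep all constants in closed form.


Step 1. Decompose ∫((z + 16)/(z**2 - 4*z)) dz by partial fractions, (z + 16)/(z**2 - 4*z) = 5/(z - 4) - 4/z: now ∫(-4/z) dz + ∫(5/(z - 4)) dz.
Step 2. Evaluate the standard form [assuming z > 4]: now 5*log(z - 4) + ∫(-4/z) dz.
Step 3. Evaluate the standard form [assuming z > 0]: now -4*log(z) + 5*log(z - 4).
Answer: -4*log(z) + 5*log(z - 4).


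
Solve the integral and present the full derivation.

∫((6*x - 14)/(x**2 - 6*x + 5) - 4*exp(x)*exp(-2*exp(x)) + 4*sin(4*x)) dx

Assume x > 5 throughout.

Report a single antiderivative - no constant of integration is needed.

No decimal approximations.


Step 1. Rewrite: now ∫((6*x - 14)/(x**2 - 6*x + 5)) dx + ∫(-4*exp(x)*exp(-2*exp(x))) dx + ∫(4*sin(4*x)) dx.
Step 2. Evaluate the standard form: now -cos(4*x) + ∫((6*x - 14)/(x**2 - 6*x + 5)) dx + ∫(-4*exp(x)*exp(-2*exp(x))) dx.
Step 3. Decompose ∫((6*x - 14)/(x**2 - 6*x + 5)) dx by partial fractions, (6*x - 14)/(x**2 - 6*x + 5) = 2/(x - 1) + 4/(x - 5): now -cos(4*x) + ∫(-4*exp(x)*exp(-2*exp(x))) dx + ∫(4/(x - 5)) dx + ∫(2/(x - 1)) dx.
Step 4. Evaluate the standard form [assuming x > 1]: now 2*log(x - 1) - cos(4*x) + ∫(-4*exp(x)*exp(-2*exp(x))) dx + ∫(4/(x - 5)) dx.
Step 5. Evaluate the standard form [assuming x > 5]: now 4*log(x - 5) + 2*log(x - 1) - cos(4*x) + ∫(-4*exp(x)*exp(-2*exp(x))) dx.
Step 6. Substitute u = exp(x), turning ∫(-4*exp(x)*exp(-2*exp(x))) dx into ∫(-4*exp(-2*u)) du: now 4*log(x - 5) + 2*log(x - 1) - cos(4*x) + ∫(-4*exp(-2*u)) du.
Step 7. Evaluate the standard form: now 4*log(x - 5) + 2*log(x - 1) - cos(4*x) + 2*exp(-2*u).
Step 8. Substitute back u = exp(x): now 4*log(x - 5) + 2*log(x - 1) - cos(4*x) + 2*exp(-2*exp(x)).
Answer: 4*log(x - 5) + 2*log(x - 1) - cos(4*x) + 2*exp(-2*exp(x)).


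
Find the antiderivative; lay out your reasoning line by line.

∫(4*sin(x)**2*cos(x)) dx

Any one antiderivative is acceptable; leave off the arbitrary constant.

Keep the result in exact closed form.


Step 1. Substitute u = sin(x), turning ∫(4*sin(x)**2*cos(x)) dx into ∫(4*u**2) du: now ∫(4*u**2) du.
Step 2. Evaluate the standard form: now 4*u**3/3.
Step 3. Substitute back u = sin(x): now 4*sin(x)**3/3.
Answer: 4*sin(x)**3/3.


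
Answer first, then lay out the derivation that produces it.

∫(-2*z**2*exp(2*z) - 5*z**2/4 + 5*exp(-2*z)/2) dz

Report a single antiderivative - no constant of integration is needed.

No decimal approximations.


The answer is -5*z**3/12 - z**2*exp(2*z) + z*exp(2*z) - exp(2*z)/2 - 5*exp(-2*z)/4.
Step 1. Rewrite: now ∫(-5*z**2/4) dz + ∫(-2*z**2*exp(2*z)) dz + ∫(5*exp(-2*z)/2) dz.
Step 2. Evaluate the standard form: now ∫(-5*z**2/4) dz + ∫(-2*z**2*exp(2*z)) dz - 5*exp(-2*z)/4.
Step 3. Evaluate the standard form: now -5*z**3/12 + ∫(-2*z**2*exp(2*z)) dz - 5*exp(-2*z)/4.
Step 4. Integrate ∫(-2*z**2*exp(2*z)) dz by parts with u = z**2, dv = (-2*exp(2*z)) dz, so v = -exp(2*z): now -5*z**3/12 - z**2*exp(2*z) + ∫(2*z*exp(2*z)) dz - 5*exp(-2*z)/4.
Step 5. Integrate ∫(2*z*exp(2*z)) dz by parts with u = z, dv = (2*exp(2*z)) dz, so v = exp(2*z): now -5*z**3/12 - z**2*exp(2*z) + z*exp(2*z) + ∫(-exp(2*z)) dz - 5*exp(-2*z)/4.
Step 6. Evaluate the standard form: now -5*z**3/12 - z**2*exp(2*z) + z*exp(2*z) - exp(2*z)/2 - 5*exp(-2*z)/4.
Answer: -5*z**3/12 - z**2*exp(2*z) + z*exp(2*z) - exp(2*z)/2 - 5*exp(-2*z)/4.


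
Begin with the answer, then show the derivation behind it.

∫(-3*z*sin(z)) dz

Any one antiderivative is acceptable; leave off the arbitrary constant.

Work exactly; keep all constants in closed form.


The answer is 3*z*cos(z) - 3*sin(z).
Step 1. Integrate ∫(-3*z*sin(z)) dz by parts with u = z, dv = (-3*sin(z)) dz, so v = 3*cos(z): now 3*z*cos(z) + ∫(-3*cos(z)) dz.
Step 2. Evaluate the standard form: now 3*z*cos(z) - 3*sin(z).
Answer: 3*z*cos(z) - 3*sin(z).


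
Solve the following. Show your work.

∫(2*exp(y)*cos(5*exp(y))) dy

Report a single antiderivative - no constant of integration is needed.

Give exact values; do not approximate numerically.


Step 1. Substitute u = exp(y), turning ∫(2*exp(y)*cos(5*exp(y))) dy into ∫(2*cos(5*u)) du: now ∫(2*cos(5*u)) du.
Step 2. Evaluate the standard form: now 2*sin(5*u)/5.
Step 3. Substitute back u = exp(y): now 2*sin(5*exp(y))/5.
Answer: 2*sin(5*exp(y))/5.


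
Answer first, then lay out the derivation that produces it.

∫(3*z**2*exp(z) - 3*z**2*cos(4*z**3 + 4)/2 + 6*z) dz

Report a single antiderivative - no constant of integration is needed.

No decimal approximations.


The answer is 3*z**2*exp(z) + 3*z**2 - 6*z*exp(z) + 6*exp(z) - sin(4*z**3 + 4)/8.
Step 1. Rewrite: now ∫(6*z) dz + ∫(3*z**2*exp(z)) dz + ∫(-3*z**2*cos(4*z**3 + 4)/2) dz.
Step 2. Integrate ∫(3*z**2*exp(z)) dz by parts with u = z**2, dv = (3*exp(z)) dz, so v = 3*exp(z): now 3*z**2*exp(z) + ∫(6*z) dz + ∫(-6*z*exp(z)) dz + ∫(-3*z**2*cos(4*z**3 + 4)/2) dz.
Step 3. Integrate ∫(-6*z*exp(z)) dz by parts with u = z, dv = (-6*exp(z)) dz, so v = -6*exp(z): now 3*z**2*exp(z) - 6*z*exp(z) + ∫(6*z) dz + ∫(-3*z**2*cos(4*z**3 + 4)/2) dz + ∫(6*exp(z)) dz.
Step 4. Evaluate the standard form: now 3*z**2*exp(z) - 6*z*exp(z) + 6*exp(z) + ∫(6*z) dz + ∫(-3*z**2*cos(4*z**3 + 4)/2) dz.
Step 5. Evaluate the standard form: now 3*z**2*exp(z) + 3*z**2 - 6*z*exp(z) + 6*exp(z) + ∫(-3*z**2*cos(4*z**3 + 4)/2) dz.
Step 6. Substitute u = z**3 + 1, turning ∫(-3*z**2*cos(4*z**3 + 4)/2) dz into ∫(-cos(4*u)/2) du: now 3*z**2*exp(z) + 3*z**2 - 6*z*exp(z) + 6*exp(z) + ∫(-cos(4*u)/2) du.
Step 7. Evaluate the standard form: now 3*z**2*exp(z) + 3*z**2 - 6*z*exp(z) + 6*exp(z) - sin(4*u)/8.
Step 8. Substitute back u = z**3 + 1: now 3*z**2*exp(z) + 3*z**2 - 6*z*exp(z) + 6*exp(z) - sin(4*z**3 + 4)/8.
Answer: 3*z**2*exp(z) + 3*z**2 - 6*z*exp(z) + 6*exp(z) - sin(4*z**3 + 4)/8.


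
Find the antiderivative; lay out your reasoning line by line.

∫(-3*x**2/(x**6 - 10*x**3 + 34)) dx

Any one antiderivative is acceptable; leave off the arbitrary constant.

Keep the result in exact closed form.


Step 1. Substitute u = x**3 - 5, turning ∫(-3*x**2/(x**6 - 10*x**3 + 34)) dx into ∫(-1/(u**2 + 9)) du: now ∫(-1/(u**2 + 9)) du.
Step 2. Evaluate the standard form: now -atan(u/3)/3.
Step 3. Substitute back u = x**3 - 5: now -atan(x**3/3 - 5/3)/3.
Answer: -atan(x**3/3 - 5/3)/3.


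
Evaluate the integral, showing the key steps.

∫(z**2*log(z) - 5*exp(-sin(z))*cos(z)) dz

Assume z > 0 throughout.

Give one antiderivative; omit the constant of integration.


Step 1. Rewrite: now ∫(z**2*log(z)) dz + ∫(-5*exp(-sin(z))*cos(z)) dz.
Step 2. Integrate ∫(z**2*log(z)) dz by parts with u = log(z), dv = (z**2) dz, so v = z**3/3 [assuming z > 0]: now z**3*log(z)/3 + ∫(-z**2/3) dz + ∫(-5*exp(-sin(z))*cos(z)) dz.
Step 3. Evaluate the standard form: now z**3*log(z)/3 - z**3/9 + ∫(-5*exp(-sin(z))*cos(z)) dz.
Step 4. Substitute u = sin(z), turning ∫(-5*exp(-sin(z))*cos(z)) dz into ∫(-5*exp(-u)) du: now z**3*log(z)/3 - z**3/9 + ∫(-5*exp(-u)) du.
Step 5. Evaluate the standard form: now z**3*log(z)/3 - z**3/9 + 5*exp(-u).
Step 6. Substitute back u = sin(z): now z**3*log(z)/3 - z**3/9 + 5*exp(-sin(z)).
Answer: z**3*log(z)/3 - z**3/9 + 5*exp(-sin(z)).


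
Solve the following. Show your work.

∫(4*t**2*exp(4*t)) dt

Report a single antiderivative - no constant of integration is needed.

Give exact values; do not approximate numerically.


Step 1. Integrate ∫(4*t**2*exp(4*t)) dt by parts with u = t**2, dv = (4*exp(4*t)) dt, so v = exp(4*t): now t**2*exp(4*t) + ∫(-2*t*exp(4*t)) dt.
Step 2. Integrate ∫(-2*t*exp(4*t)) dt by parts with u = t, dv = (-2*exp(4*t)) dt, so v = -exp(4*t)/2: now t**2*exp(4*t) - t*exp(4*t)/2 + ∫(exp(4*t)/2) dt.
Step 3. Evaluate the standard form: now t**2*exp(4*t) - t*exp(4*t)/2 + exp(4*t)/8.
Answer: t**2*exp(4*t) - t*exp(4*t)/2 + exp(4*t)/8.


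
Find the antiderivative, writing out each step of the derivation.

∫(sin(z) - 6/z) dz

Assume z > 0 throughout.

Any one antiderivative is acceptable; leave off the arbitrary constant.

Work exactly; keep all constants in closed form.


Step 1. Rewrite: now ∫(-6/z) dz + ∫(sin(z)) dz.
Step 2. Evaluate the standard form [assuming z > 0]: now -6*log(z) + ∫(sin(z)) dz.
Step 3. Evaluate the standard form: now -6*log(z) - cos(z).
Answer: -6*log(z) - cos(z).


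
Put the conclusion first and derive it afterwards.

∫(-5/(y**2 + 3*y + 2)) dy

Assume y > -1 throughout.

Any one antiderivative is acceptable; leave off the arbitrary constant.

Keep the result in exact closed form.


The answer is -5*log(y + 1) + 5*log(y + 2).
Step 1. Decompose ∫(-5/(y**2 + 3*y + 2)) dy by partial fractions, -5/(y**2 + 3*y + 2) = 5/(y + 2) - 5/(y + 1): now ∫(-5/(y + 1)) dy + ∫(5/(y + 2)) dy.
Step 2. Evaluate the standard form [assuming y > -2]: now 5*log(y + 2) + ∫(-5/(y + 1)) dy.
Step 3. Evaluate the standard form [assuming y > -1]: now -5*log(y + 1) + 5*log(y + 2).
Answer: -5*log(y + 1) + 5*log(y + 2).


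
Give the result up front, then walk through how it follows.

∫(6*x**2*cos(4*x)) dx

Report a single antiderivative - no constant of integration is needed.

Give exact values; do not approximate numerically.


The answer is 3*x**2*sin(4*x)/2 + 3*x*cos(4*x)/4 - 3*sin(4*x)/16.
Step 1. Integrate ∫(6*x**2*cos(4*x)) dx by parts with u = x**2, dv = (6*cos(4*x)) dx, so v = 3*sin(4*x)/2: now 3*x**2*sin(4*x)/2 + ∫(-3*x*sin(4*x)) dx.
Step 2. Integrate ∫(-3*x*sin(4*x)) dx by parts with u = x, dv = (-3*sin(4*x)) dx, so v = 3*cos(4*x)/4: now 3*x**2*sin(4*x)/2 + 3*x*cos(4*x)/4 + ∫(-3*cos(4*x)/4) dx.
Step 3. Evaluate the standard form: now 3*x**2*sin(4*x)/2 + 3*x*cos(4*x)/4 - 3*sin(4*x)/16.
Answer: 3*x**2*sin(4*x)/2 + 3*x*cos(4*x)/4 - 3*sin(4*x)/16.


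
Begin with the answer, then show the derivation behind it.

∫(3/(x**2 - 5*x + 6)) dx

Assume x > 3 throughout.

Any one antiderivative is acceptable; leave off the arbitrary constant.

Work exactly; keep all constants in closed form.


The answer is 3*log(x - 3) - 3*log(x - 2).
Step 1. Decompose ∫(3/(x**2 - 5*x + 6)) dx by partial fractions, 3/(x**2 - 5*x + 6) = -3/(x - 2) + 3/(x - 3): now ∫(3/(x - 3)) dx + ∫(-3/(x - 2)) dx.
Step 2. Evaluate the standard form [assuming x > 3]: now 3*log(x - 3) + ∫(-3/(x - 2)) dx.
Step 3. Evaluate the standard form [assuming x > 2]: now 3*log(x - 3) - 3*log(x - 2).
Answer: 3*log(x - 3) - 3*log(x - 2).


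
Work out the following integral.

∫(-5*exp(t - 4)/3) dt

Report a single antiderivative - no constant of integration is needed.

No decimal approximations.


Answer: -5*exp(t - 4)/3.


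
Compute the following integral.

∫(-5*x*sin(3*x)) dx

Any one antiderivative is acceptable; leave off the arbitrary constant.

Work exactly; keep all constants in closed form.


Answer: 5*x*cos(3*x)/3 - 5*sin(3*x)/9.


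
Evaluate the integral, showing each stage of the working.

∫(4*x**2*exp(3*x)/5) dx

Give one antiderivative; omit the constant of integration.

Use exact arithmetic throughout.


Step 1. Integrate ∫(4*x**2*exp(3*x)/5) dx by parts with u = x**2, dv = (4*exp(3*x)/5) dx, so v = 4*exp(3*x)/15: now 4*x**2*exp(3*x)/15 + ∫(-8*x*exp(3*x)/15) dx.
Step 2. Integrate ∫(-8*x*exp(3*x)/15) dx by parts with u = x, dv = (-8*exp(3*x)/15) dx, so v = -8*exp(3*x)/45: now 4*x**2*exp(3*x)/15 - 8*x*exp(3*x)/45 + ∫(8*exp(3*x)/45) dx.
Step 3. Evaluate the standard form: now 4*x**2*exp(3*x)/15 - 8*x*exp(3*x)/45 + 8*exp(3*x)/135.
Answer: 4*x**2*exp(3*x)/15 - 8*x*exp(3*x)/45 + 8*exp(3*x)/135.


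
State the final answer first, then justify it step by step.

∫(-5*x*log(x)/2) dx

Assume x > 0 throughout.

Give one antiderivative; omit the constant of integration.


The answer is -5*x**2*log(x)/4 + 5*x**2/8.
Step 1. Integrate ∫(-5*x*log(x)/2) dx by parts with u = log(x), dv = (-5*x/2) dx, so v = -5*x**2/4 [assuming x > 0]: now -5*x**2*log(x)/4 + ∫(5*x/4) dx.
Step 2. Evaluate the standard form: now -5*x**2*log(x)/4 + 5*x**2/8.
Answer: -5*x**2*log(x)/4 + 5*x**2/8.


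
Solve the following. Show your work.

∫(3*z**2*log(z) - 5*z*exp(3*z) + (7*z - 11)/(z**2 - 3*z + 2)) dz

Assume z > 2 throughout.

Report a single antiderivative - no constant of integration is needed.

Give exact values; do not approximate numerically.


Step 1. Rewrite: now ∫(-5*z*exp(3*z)) dz + ∫(3*z**2*log(z)) dz + ∫((7*z - 11)/(z**2 - 3*z + 2)) dz.
Step 2. Decompose ∫((7*z - 11)/(z**2 - 3*z + 2)) dz by partial fractions, (7*z - 11)/(z**2 - 3*z + 2) = 4/(z - 1) + 3/(z - 2): now ∫(-5*z*exp(3*z)) dz + ∫(3*z**2*log(z)) dz + ∫(3/(z - 2)) dz + ∫(4/(z - 1)) dz.
Step 3. Evaluate the standard form [assuming z > 2]: now 3*log(z - 2) + ∫(-5*z*exp(3*z)) dz + ∫(3*z**2*log(z)) dz + ∫(4/(z - 1)) dz.
Step 4. Evaluate the standard form [assuming z > 1]: now 3*log(z - 2) + 4*log(z - 1) + ∫(-5*z*exp(3*z)) dz + ∫(3*z**2*log(z)) dz.
Step 5. Integrate ∫(-5*z*exp(3*z)) dz by parts with u = z, dv = (-5*exp(3*z)) dz, so v = -5*exp(3*z)/3: now -5*z*exp(3*z)/3 + 3*log(z - 2) + 4*log(z - 1) + ∫(3*z**2*log(z)) dz + ∫(5*exp(3*z)/3) dz.
Step 6. Evaluate the standard form: now -5*z*exp(3*z)/3 + 5*exp(3*z)/9 + 3*log(z - 2) + 4*log(z - 1) + ∫(3*z**2*log(z)) dz.
Step 7. Integrate ∫(3*z**2*log(z)) dz by parts with u = log(z), dv = (3*z**2) dz, so v = z**3 [assuming z > 0]: now z**3*log(z) - 5*z*exp(3*z)/3 + 5*exp(3*z)/9 + 3*log(z - 2) + 4*log(z - 1) + ∫(-z**2) dz.
Step 8. Evaluate the standard form: now z**3*log(z) - z**3/3 - 5*z*exp(3*z)/3 + 5*exp(3*z)/9 + 3*log(z - 2) + 4*log(z - 1).
Answer: z**3*log(z) - z**3/3 - 5*z*exp(3*z)/3 + 5*exp(3*z)/9 + 3*log(z - 2) + 4*log(z - 1).


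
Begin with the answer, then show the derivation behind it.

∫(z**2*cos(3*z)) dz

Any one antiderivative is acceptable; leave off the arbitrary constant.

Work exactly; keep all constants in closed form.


The answer is z**2*sin(3*z)/3 + 2*z*cos(3*z)/9 - 2*sin(3*z)/27.
Step 1. Integrate ∫(z**2*cos(3*z)) dz by parts with u = z**2, dv = (cos(3*z)) dz, so v = sin(3*z)/3: now z**2*sin(3*z)/3 + ∫(-2*z*sin(3*z)/3) dz.
Step 2. Integrate ∫(-2*z*sin(3*z)/3) dz by parts with u = z, dv = (-2*sin(3*z)/3) dz, so v = 2*cos(3*z)/9: now z**2*sin(3*z)/3 + 2*z*cos(3*z)/9 + ∫(-2*cos(3*z)/9) dz.
Step 3. Evaluate the standard form: now z**2*sin(3*z)/3 + 2*z*cos(3*z)/9 - 2*sin(3*z)/27.
Answer: z**2*sin(3*z)/3 + 2*z*cos(3*z)/9 - 2*sin(3*z)/27.


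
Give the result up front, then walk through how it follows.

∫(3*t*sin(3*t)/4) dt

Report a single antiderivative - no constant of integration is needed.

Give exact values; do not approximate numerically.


The answer is -t*cos(3*t)/4 + sin(3*t)/12.
Step 1. Integrate ∫(3*t*sin(3*t)/4) dt by parts with u = t, dv = (3*sin(3*t)/4) dt, so v = -cos(3*t)/4: now -t*cos(3*t)/4 + ∫(cos(3*t)/4) dt.
Step 2. Evaluate the standard form: now -t*cos(3*t)/4 + sin(3*t)/12.
Answer: -t*cos(3*t)/4 + sin(3*t)/12.


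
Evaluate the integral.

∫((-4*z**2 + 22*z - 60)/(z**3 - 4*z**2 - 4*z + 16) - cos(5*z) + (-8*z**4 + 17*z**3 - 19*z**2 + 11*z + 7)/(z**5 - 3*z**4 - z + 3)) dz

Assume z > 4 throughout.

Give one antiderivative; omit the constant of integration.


Answer: -3*log(z - 4) - 4*log(z - 3) + 4*log(z - 2) - log(z - 1) - 3*log(z + 1) - 5*log(z + 2) - sin(5*z)/5 + 3*atan(z).


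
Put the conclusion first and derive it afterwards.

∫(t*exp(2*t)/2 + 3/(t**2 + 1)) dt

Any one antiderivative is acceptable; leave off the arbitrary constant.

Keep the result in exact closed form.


The answer is t*exp(2*t)/4 - exp(2*t)/8 + 3*atan(t).
Step 1. Rewrite: now ∫(t*exp(2*t)/2) dt + ∫(3/(t**2 + 1)) dt.
Step 2. Evaluate the standard form: now 3*atan(t) + ∫(t*exp(2*t)/2) dt.
Step 3. Integrate ∫(t*exp(2*t)/2) dt by parts with u = t, dv = (exp(2*t)/2) dt, so v = exp(2*t)/4: now t*exp(2*t)/4 + 3*atan(t) + ∫(-exp(2*t)/4) dt.
Step 4. Evaluate the standard form: now t*exp(2*t)/4 - exp(2*t)/8 + 3*atan(t).
Answer: t*exp(2*t)/4 - exp(2*t)/8 + 3*atan(t).


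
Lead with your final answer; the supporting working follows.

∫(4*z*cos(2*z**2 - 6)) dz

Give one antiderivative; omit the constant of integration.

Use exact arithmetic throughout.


The answer is sin(2*z**2 - 6).
Step 1. Substitute u = z**2 - 3, turning ∫(4*z*cos(2*z**2 - 6)) dz into ∫(2*cos(2*u)) du: now ∫(2*cos(2*u)) du.
Step 2. Evaluate the standard form: now sin(2*u).
Step 3. Substitute back u = z**2 - 3: now sin(2*z**2 - 6).
Answer: sin(2*z**2 - 6).
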